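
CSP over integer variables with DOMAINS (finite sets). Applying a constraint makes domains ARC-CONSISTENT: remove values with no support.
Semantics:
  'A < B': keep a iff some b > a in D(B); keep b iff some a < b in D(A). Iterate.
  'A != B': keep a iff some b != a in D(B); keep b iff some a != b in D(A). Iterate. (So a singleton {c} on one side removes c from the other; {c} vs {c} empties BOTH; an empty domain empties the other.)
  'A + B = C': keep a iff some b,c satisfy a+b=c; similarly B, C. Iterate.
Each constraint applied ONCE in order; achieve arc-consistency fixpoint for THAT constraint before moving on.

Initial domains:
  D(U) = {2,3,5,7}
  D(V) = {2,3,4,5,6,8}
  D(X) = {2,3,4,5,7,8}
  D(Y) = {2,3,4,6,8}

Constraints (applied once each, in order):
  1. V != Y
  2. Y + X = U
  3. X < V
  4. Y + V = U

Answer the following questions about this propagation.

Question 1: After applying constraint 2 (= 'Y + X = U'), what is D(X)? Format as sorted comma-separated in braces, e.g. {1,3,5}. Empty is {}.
Constraint 1 (V != Y) on D(V)={2,3,4,5,6,8} D(Y)={2,3,4,6,8}: no change
Constraint 2 (Y + X = U) on D(Y)={2,3,4,6,8} D(X)={2,3,4,5,7,8} D(U)={2,3,5,7}: Y {2,3,4,6,8}->{2,3,4}; X {2,3,4,5,7,8}->{2,3,4,5}; U {2,3,5,7}->{5,7}
So after constraint 2: D(X) = {2,3,4,5}

Answer: {2,3,4,5}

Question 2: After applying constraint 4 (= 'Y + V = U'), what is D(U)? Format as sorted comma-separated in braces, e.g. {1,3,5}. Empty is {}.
Constraint 1 (V != Y) on D(V)={2,3,4,5,6,8} D(Y)={2,3,4,6,8}: no change
Constraint 2 (Y + X = U) on D(Y)={2,3,4,6,8} D(X)={2,3,4,5,7,8} D(U)={2,3,5,7}: Y {2,3,4,6,8}->{2,3,4}; X {2,3,4,5,7,8}->{2,3,4,5}; U {2,3,5,7}->{5,7}
Constraint 3 (X < V) on D(X)={2,3,4,5} D(V)={2,3,4,5,6,8}: V {2,3,4,5,6,8}->{3,4,5,6,8}
Constraint 4 (Y + V = U) on D(Y)={2,3,4} D(V)={3,4,5,6,8} D(U)={5,7}: V {3,4,5,6,8}->{3,4,5}
So after constraint 4: D(U) = {5,7}

Answer: {5,7}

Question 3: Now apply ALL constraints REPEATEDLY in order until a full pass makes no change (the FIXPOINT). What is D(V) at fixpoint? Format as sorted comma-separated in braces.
pass 0 (initial): D(V)={2,3,4,5,6,8}
pass 1: U {2,3,5,7}->{5,7}; V {2,3,4,5,6,8}->{3,4,5}; X {2,3,4,5,7,8}->{2,3,4,5}; Y {2,3,4,6,8}->{2,3,4}
pass 2: X {2,3,4,5}->{2,3,4}
pass 3: no change
Fixpoint after 3 passes: D(V) = {3,4,5}

Answer: {3,4,5}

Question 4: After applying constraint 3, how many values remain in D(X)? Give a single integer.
Constraint 1 (V != Y) on D(V)={2,3,4,5,6,8} D(Y)={2,3,4,6,8}: no change
Constraint 2 (Y + X = U) on D(Y)={2,3,4,6,8} D(X)={2,3,4,5,7,8} D(U)={2,3,5,7}: Y {2,3,4,6,8}->{2,3,4}; X {2,3,4,5,7,8}->{2,3,4,5}; U {2,3,5,7}->{5,7}
Constraint 3 (X < V) on D(X)={2,3,4,5} D(V)={2,3,4,5,6,8}: V {2,3,4,5,6,8}->{3,4,5,6,8}
So after constraint 3: D(X)={2,3,4,5}, size = 4

Answer: 4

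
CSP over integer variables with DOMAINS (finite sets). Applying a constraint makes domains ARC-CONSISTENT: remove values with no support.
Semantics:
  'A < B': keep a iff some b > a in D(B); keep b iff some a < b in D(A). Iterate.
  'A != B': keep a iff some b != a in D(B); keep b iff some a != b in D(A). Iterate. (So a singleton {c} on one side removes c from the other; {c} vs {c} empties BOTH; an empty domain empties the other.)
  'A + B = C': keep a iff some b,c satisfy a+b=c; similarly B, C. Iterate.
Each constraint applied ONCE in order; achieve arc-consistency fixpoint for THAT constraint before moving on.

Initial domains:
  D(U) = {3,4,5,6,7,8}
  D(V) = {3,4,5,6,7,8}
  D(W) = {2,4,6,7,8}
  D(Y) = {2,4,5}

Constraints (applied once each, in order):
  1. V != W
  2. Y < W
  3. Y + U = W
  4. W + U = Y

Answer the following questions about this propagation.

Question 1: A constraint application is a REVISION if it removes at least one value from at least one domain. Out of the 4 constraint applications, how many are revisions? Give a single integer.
Constraint 1 (V != W) on D(V)={3,4,5,6,7,8} D(W)={2,4,6,7,8}: no change => not a revision
Constraint 2 (Y < W) on D(Y)={2,4,5} D(W)={2,4,6,7,8}: W {2,4,6,7,8}->{4,6,7,8} => REVISION
Constraint 3 (Y + U = W) on D(Y)={2,4,5} D(U)={3,4,5,6,7,8} D(W)={4,6,7,8}: U {3,4,5,6,7,8}->{3,4,5,6}; W {4,6,7,8}->{6,7,8} => REVISION
Constraint 4 (W + U = Y) on D(W)={6,7,8} D(U)={3,4,5,6} D(Y)={2,4,5}: W {6,7,8}->{}; U {3,4,5,6}->{}; Y {2,4,5}->{} => REVISION
Total revisions = 3

Answer: 3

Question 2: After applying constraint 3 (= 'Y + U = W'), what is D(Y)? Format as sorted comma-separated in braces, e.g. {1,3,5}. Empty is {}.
Constraint 1 (V != W) on D(V)={3,4,5,6,7,8} D(W)={2,4,6,7,8}: no change
Constraint 2 (Y < W) on D(Y)={2,4,5} D(W)={2,4,6,7,8}: W {2,4,6,7,8}->{4,6,7,8}
Constraint 3 (Y + U = W) on D(Y)={2,4,5} D(U)={3,4,5,6,7,8} D(W)={4,6,7,8}: U {3,4,5,6,7,8}->{3,4,5,6}; W {4,6,7,8}->{6,7,8}
So after constraint 3: D(Y) = {2,4,5}

Answer: {2,4,5}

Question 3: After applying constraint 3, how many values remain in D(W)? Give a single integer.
Answer: 3

Derivation:
Constraint 1 (V != W) on D(V)={3,4,5,6,7,8} D(W)={2,4,6,7,8}: no change
Constraint 2 (Y < W) on D(Y)={2,4,5} D(W)={2,4,6,7,8}: W {2,4,6,7,8}->{4,6,7,8}
Constraint 3 (Y + U = W) on D(Y)={2,4,5} D(U)={3,4,5,6,7,8} D(W)={4,6,7,8}: U {3,4,5,6,7,8}->{3,4,5,6}; W {4,6,7,8}->{6,7,8}
So after constraint 3: D(W)={6,7,8}, size = 3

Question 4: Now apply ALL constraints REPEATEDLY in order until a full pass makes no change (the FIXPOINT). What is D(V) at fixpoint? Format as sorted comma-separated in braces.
Answer: {}

Derivation:
pass 0 (initial): D(V)={3,4,5,6,7,8}
pass 1: U {3,4,5,6,7,8}->{}; W {2,4,6,7,8}->{}; Y {2,4,5}->{}
pass 2: V {3,4,5,6,7,8}->{}
pass 3: no change
Fixpoint after 3 passes: D(V) = {}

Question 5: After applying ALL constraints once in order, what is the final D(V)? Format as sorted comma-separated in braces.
Constraint 1 (V != W) on D(V)={3,4,5,6,7,8} D(W)={2,4,6,7,8}: no change
Constraint 2 (Y < W) on D(Y)={2,4,5} D(W)={2,4,6,7,8}: W {2,4,6,7,8}->{4,6,7,8}
Constraint 3 (Y + U = W) on D(Y)={2,4,5} D(U)={3,4,5,6,7,8} D(W)={4,6,7,8}: U {3,4,5,6,7,8}->{3,4,5,6}; W {4,6,7,8}->{6,7,8}
Constraint 4 (W + U = Y) on D(W)={6,7,8} D(U)={3,4,5,6} D(Y)={2,4,5}: W {6,7,8}->{}; U {3,4,5,6}->{}; Y {2,4,5}->{}
So after all 4 constraints: D(V) = {3,4,5,6,7,8}

Answer: {3,4,5,6,7,8}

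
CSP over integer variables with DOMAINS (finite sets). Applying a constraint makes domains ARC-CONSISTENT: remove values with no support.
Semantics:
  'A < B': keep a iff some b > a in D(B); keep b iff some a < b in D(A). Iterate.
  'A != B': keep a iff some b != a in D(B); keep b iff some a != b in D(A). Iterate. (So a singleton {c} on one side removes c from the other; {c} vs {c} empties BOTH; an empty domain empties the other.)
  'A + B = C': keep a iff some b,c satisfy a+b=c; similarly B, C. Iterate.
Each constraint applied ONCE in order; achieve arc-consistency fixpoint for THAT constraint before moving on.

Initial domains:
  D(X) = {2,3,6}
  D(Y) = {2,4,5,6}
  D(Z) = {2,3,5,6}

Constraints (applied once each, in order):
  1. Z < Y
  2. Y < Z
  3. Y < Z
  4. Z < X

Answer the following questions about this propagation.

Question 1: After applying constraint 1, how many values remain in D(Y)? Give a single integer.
Answer: 3

Derivation:
Constraint 1 (Z < Y) on D(Z)={2,3,5,6} D(Y)={2,4,5,6}: Z {2,3,5,6}->{2,3,5}; Y {2,4,5,6}->{4,5,6}
So after constraint 1: D(Y)={4,5,6}, size = 3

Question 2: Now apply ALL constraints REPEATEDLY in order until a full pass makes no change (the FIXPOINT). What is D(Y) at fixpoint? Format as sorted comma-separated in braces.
Answer: {}

Derivation:
pass 0 (initial): D(Y)={2,4,5,6}
pass 1: X {2,3,6}->{6}; Y {2,4,5,6}->{4}; Z {2,3,5,6}->{5}
pass 2: X {6}->{}; Y {4}->{}; Z {5}->{}
pass 3: no change
Fixpoint after 3 passes: D(Y) = {}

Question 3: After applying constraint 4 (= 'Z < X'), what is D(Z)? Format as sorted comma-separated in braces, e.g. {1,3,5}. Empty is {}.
Constraint 1 (Z < Y) on D(Z)={2,3,5,6} D(Y)={2,4,5,6}: Z {2,3,5,6}->{2,3,5}; Y {2,4,5,6}->{4,5,6}
Constraint 2 (Y < Z) on D(Y)={4,5,6} D(Z)={2,3,5}: Y {4,5,6}->{4}; Z {2,3,5}->{5}
Constraint 3 (Y < Z) on D(Y)={4} D(Z)={5}: no change
Constraint 4 (Z < X) on D(Z)={5} D(X)={2,3,6}: X {2,3,6}->{6}
So after constraint 4: D(Z) = {5}

Answer: {5}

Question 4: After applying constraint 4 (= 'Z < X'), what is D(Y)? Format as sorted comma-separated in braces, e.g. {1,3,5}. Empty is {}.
Constraint 1 (Z < Y) on D(Z)={2,3,5,6} D(Y)={2,4,5,6}: Z {2,3,5,6}->{2,3,5}; Y {2,4,5,6}->{4,5,6}
Constraint 2 (Y < Z) on D(Y)={4,5,6} D(Z)={2,3,5}: Y {4,5,6}->{4}; Z {2,3,5}->{5}
Constraint 3 (Y < Z) on D(Y)={4} D(Z)={5}: no change
Constraint 4 (Z < X) on D(Z)={5} D(X)={2,3,6}: X {2,3,6}->{6}
So after constraint 4: D(Y) = {4}

Answer: {4}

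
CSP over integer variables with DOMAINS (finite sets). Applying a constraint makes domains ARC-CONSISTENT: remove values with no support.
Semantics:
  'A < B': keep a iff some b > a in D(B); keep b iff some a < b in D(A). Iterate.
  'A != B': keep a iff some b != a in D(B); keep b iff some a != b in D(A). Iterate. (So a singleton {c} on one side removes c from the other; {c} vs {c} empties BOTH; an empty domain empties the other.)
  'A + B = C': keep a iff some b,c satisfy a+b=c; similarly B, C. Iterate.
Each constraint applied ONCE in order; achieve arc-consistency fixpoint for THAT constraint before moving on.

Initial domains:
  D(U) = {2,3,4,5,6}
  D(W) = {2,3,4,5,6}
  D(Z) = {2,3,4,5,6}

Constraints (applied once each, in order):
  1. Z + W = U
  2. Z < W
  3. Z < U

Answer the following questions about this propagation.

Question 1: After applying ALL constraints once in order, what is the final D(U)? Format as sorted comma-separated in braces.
Constraint 1 (Z + W = U) on D(Z)={2,3,4,5,6} D(W)={2,3,4,5,6} D(U)={2,3,4,5,6}: Z {2,3,4,5,6}->{2,3,4}; W {2,3,4,5,6}->{2,3,4}; U {2,3,4,5,6}->{4,5,6}
Constraint 2 (Z < W) on D(Z)={2,3,4} D(W)={2,3,4}: Z {2,3,4}->{2,3}; W {2,3,4}->{3,4}
Constraint 3 (Z < U) on D(Z)={2,3} D(U)={4,5,6}: no change
So after all 3 constraints: D(U) = {4,5,6}

Answer: {4,5,6}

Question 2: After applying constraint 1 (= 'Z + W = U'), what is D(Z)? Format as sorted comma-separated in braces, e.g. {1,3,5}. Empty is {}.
Answer: {2,3,4}

Derivation:
Constraint 1 (Z + W = U) on D(Z)={2,3,4,5,6} D(W)={2,3,4,5,6} D(U)={2,3,4,5,6}: Z {2,3,4,5,6}->{2,3,4}; W {2,3,4,5,6}->{2,3,4}; U {2,3,4,5,6}->{4,5,6}
So after constraint 1: D(Z) = {2,3,4}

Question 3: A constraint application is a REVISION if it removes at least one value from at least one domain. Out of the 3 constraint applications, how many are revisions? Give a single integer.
Answer: 2

Derivation:
Constraint 1 (Z + W = U) on D(Z)={2,3,4,5,6} D(W)={2,3,4,5,6} D(U)={2,3,4,5,6}: Z {2,3,4,5,6}->{2,3,4}; W {2,3,4,5,6}->{2,3,4}; U {2,3,4,5,6}->{4,5,6} => REVISION
Constraint 2 (Z < W) on D(Z)={2,3,4} D(W)={2,3,4}: Z {2,3,4}->{2,3}; W {2,3,4}->{3,4} => REVISION
Constraint 3 (Z < U) on D(Z)={2,3} D(U)={4,5,6}: no change => not a revision
Total revisions = 2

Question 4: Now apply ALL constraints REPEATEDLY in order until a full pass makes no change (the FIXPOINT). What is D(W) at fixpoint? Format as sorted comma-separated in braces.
pass 0 (initial): D(W)={2,3,4,5,6}
pass 1: U {2,3,4,5,6}->{4,5,6}; W {2,3,4,5,6}->{3,4}; Z {2,3,4,5,6}->{2,3}
pass 2: U {4,5,6}->{5,6}
pass 3: no change
Fixpoint after 3 passes: D(W) = {3,4}

Answer: {3,4}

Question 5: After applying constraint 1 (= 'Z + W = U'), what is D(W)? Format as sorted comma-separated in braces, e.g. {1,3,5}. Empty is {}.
Answer: {2,3,4}

Derivation:
Constraint 1 (Z + W = U) on D(Z)={2,3,4,5,6} D(W)={2,3,4,5,6} D(U)={2,3,4,5,6}: Z {2,3,4,5,6}->{2,3,4}; W {2,3,4,5,6}->{2,3,4}; U {2,3,4,5,6}->{4,5,6}
So after constraint 1: D(W) = {2,3,4}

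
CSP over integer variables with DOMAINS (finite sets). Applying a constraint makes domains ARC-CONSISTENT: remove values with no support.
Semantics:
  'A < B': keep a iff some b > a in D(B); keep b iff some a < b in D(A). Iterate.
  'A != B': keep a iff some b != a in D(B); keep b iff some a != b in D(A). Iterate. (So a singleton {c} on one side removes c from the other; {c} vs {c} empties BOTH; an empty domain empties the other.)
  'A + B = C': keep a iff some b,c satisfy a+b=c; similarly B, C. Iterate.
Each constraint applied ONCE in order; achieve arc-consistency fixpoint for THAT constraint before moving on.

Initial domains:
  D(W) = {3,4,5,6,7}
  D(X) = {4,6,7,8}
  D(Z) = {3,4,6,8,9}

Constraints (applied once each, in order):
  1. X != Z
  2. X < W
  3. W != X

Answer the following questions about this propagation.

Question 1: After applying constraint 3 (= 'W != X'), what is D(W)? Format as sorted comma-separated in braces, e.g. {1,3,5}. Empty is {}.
Answer: {5,6,7}

Derivation:
Constraint 1 (X != Z) on D(X)={4,6,7,8} D(Z)={3,4,6,8,9}: no change
Constraint 2 (X < W) on D(X)={4,6,7,8} D(W)={3,4,5,6,7}: X {4,6,7,8}->{4,6}; W {3,4,5,6,7}->{5,6,7}
Constraint 3 (W != X) on D(W)={5,6,7} D(X)={4,6}: no change
So after constraint 3: D(W) = {5,6,7}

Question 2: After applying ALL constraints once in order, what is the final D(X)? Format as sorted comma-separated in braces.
Constraint 1 (X != Z) on D(X)={4,6,7,8} D(Z)={3,4,6,8,9}: no change
Constraint 2 (X < W) on D(X)={4,6,7,8} D(W)={3,4,5,6,7}: X {4,6,7,8}->{4,6}; W {3,4,5,6,7}->{5,6,7}
Constraint 3 (W != X) on D(W)={5,6,7} D(X)={4,6}: no change
So after all 3 constraints: D(X) = {4,6}

Answer: {4,6}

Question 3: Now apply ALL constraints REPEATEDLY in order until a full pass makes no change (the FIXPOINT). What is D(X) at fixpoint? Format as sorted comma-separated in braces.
Answer: {4,6}

Derivation:
pass 0 (initial): D(X)={4,6,7,8}
pass 1: W {3,4,5,6,7}->{5,6,7}; X {4,6,7,8}->{4,6}
pass 2: no change
Fixpoint after 2 passes: D(X) = {4,6}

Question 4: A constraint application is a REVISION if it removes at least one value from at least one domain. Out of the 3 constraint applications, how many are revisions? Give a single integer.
Constraint 1 (X != Z) on D(X)={4,6,7,8} D(Z)={3,4,6,8,9}: no change => not a revision
Constraint 2 (X < W) on D(X)={4,6,7,8} D(W)={3,4,5,6,7}: X {4,6,7,8}->{4,6}; W {3,4,5,6,7}->{5,6,7} => REVISION
Constraint 3 (W != X) on D(W)={5,6,7} D(X)={4,6}: no change => not a revision
Total revisions = 1

Answer: 1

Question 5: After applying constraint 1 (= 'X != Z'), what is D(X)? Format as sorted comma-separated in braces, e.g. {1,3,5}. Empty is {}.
Answer: {4,6,7,8}

Derivation:
Constraint 1 (X != Z) on D(X)={4,6,7,8} D(Z)={3,4,6,8,9}: no change
So after constraint 1: D(X) = {4,6,7,8}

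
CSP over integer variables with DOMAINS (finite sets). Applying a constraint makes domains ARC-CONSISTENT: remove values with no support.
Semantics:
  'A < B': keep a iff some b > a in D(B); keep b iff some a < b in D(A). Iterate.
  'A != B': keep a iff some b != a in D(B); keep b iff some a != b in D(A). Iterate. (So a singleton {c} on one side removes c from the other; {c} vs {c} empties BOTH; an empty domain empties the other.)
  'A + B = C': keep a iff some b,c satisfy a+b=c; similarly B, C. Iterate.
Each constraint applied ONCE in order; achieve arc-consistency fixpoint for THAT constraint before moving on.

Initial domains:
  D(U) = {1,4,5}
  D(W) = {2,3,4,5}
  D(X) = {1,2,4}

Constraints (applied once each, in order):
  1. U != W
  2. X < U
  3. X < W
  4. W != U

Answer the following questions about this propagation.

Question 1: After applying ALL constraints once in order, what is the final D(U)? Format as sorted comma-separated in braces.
Answer: {4,5}

Derivation:
Constraint 1 (U != W) on D(U)={1,4,5} D(W)={2,3,4,5}: no change
Constraint 2 (X < U) on D(X)={1,2,4} D(U)={1,4,5}: U {1,4,5}->{4,5}
Constraint 3 (X < W) on D(X)={1,2,4} D(W)={2,3,4,5}: no change
Constraint 4 (W != U) on D(W)={2,3,4,5} D(U)={4,5}: no change
So after all 4 constraints: D(U) = {4,5}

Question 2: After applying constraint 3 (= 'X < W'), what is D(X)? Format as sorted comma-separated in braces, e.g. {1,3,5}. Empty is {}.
Answer: {1,2,4}

Derivation:
Constraint 1 (U != W) on D(U)={1,4,5} D(W)={2,3,4,5}: no change
Constraint 2 (X < U) on D(X)={1,2,4} D(U)={1,4,5}: U {1,4,5}->{4,5}
Constraint 3 (X < W) on D(X)={1,2,4} D(W)={2,3,4,5}: no change
So after constraint 3: D(X) = {1,2,4}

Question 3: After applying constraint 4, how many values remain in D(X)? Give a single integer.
Constraint 1 (U != W) on D(U)={1,4,5} D(W)={2,3,4,5}: no change
Constraint 2 (X < U) on D(X)={1,2,4} D(U)={1,4,5}: U {1,4,5}->{4,5}
Constraint 3 (X < W) on D(X)={1,2,4} D(W)={2,3,4,5}: no change
Constraint 4 (W != U) on D(W)={2,3,4,5} D(U)={4,5}: no change
So after constraint 4: D(X)={1,2,4}, size = 3

Answer: 3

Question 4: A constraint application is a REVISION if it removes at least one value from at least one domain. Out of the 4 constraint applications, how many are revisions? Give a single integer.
Answer: 1

Derivation:
Constraint 1 (U != W) on D(U)={1,4,5} D(W)={2,3,4,5}: no change => not a revision
Constraint 2 (X < U) on D(X)={1,2,4} D(U)={1,4,5}: U {1,4,5}->{4,5} => REVISION
Constraint 3 (X < W) on D(X)={1,2,4} D(W)={2,3,4,5}: no change => not a revision
Constraint 4 (W != U) on D(W)={2,3,4,5} D(U)={4,5}: no change => not a revision
Total revisions = 1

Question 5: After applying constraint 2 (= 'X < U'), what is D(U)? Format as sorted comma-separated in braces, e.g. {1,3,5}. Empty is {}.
Answer: {4,5}

Derivation:
Constraint 1 (U != W) on D(U)={1,4,5} D(W)={2,3,4,5}: no change
Constraint 2 (X < U) on D(X)={1,2,4} D(U)={1,4,5}: U {1,4,5}->{4,5}
So after constraint 2: D(U) = {4,5}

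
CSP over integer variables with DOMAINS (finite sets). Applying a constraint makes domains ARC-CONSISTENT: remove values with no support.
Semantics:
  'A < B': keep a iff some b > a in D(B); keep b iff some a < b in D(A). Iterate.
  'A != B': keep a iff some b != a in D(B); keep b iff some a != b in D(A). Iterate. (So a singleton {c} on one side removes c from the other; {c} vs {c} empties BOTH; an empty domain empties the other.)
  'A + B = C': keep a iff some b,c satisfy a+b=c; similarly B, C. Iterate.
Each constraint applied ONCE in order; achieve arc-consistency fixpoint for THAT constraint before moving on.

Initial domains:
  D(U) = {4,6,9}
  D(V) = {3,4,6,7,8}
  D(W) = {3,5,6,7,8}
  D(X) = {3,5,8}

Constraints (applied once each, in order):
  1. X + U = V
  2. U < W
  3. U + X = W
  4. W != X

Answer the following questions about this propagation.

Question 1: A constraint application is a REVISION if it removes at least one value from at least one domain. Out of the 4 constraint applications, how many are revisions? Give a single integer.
Constraint 1 (X + U = V) on D(X)={3,5,8} D(U)={4,6,9} D(V)={3,4,6,7,8}: X {3,5,8}->{3}; U {4,6,9}->{4}; V {3,4,6,7,8}->{7} => REVISION
Constraint 2 (U < W) on D(U)={4} D(W)={3,5,6,7,8}: W {3,5,6,7,8}->{5,6,7,8} => REVISION
Constraint 3 (U + X = W) on D(U)={4} D(X)={3} D(W)={5,6,7,8}: W {5,6,7,8}->{7} => REVISION
Constraint 4 (W != X) on D(W)={7} D(X)={3}: no change => not a revision
Total revisions = 3

Answer: 3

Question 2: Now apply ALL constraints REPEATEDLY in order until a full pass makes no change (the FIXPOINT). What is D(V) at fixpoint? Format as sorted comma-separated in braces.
Answer: {7}

Derivation:
pass 0 (initial): D(V)={3,4,6,7,8}
pass 1: U {4,6,9}->{4}; V {3,4,6,7,8}->{7}; W {3,5,6,7,8}->{7}; X {3,5,8}->{3}
pass 2: no change
Fixpoint after 2 passes: D(V) = {7}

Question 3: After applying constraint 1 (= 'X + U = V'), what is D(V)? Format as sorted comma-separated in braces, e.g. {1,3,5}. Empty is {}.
Answer: {7}

Derivation:
Constraint 1 (X + U = V) on D(X)={3,5,8} D(U)={4,6,9} D(V)={3,4,6,7,8}: X {3,5,8}->{3}; U {4,6,9}->{4}; V {3,4,6,7,8}->{7}
So after constraint 1: D(V) = {7}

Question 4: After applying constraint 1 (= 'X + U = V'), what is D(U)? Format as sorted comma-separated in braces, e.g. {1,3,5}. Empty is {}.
Constraint 1 (X + U = V) on D(X)={3,5,8} D(U)={4,6,9} D(V)={3,4,6,7,8}: X {3,5,8}->{3}; U {4,6,9}->{4}; V {3,4,6,7,8}->{7}
So after constraint 1: D(U) = {4}

Answer: {4}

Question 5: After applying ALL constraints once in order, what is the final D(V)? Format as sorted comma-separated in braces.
Answer: {7}

Derivation:
Constraint 1 (X + U = V) on D(X)={3,5,8} D(U)={4,6,9} D(V)={3,4,6,7,8}: X {3,5,8}->{3}; U {4,6,9}->{4}; V {3,4,6,7,8}->{7}
Constraint 2 (U < W) on D(U)={4} D(W)={3,5,6,7,8}: W {3,5,6,7,8}->{5,6,7,8}
Constraint 3 (U + X = W) on D(U)={4} D(X)={3} D(W)={5,6,7,8}: W {5,6,7,8}->{7}
Constraint 4 (W != X) on D(W)={7} D(X)={3}: no change
So after all 4 constraints: D(V) = {7}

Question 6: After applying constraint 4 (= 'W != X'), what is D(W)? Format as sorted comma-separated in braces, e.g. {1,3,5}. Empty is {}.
Answer: {7}

Derivation:
Constraint 1 (X + U = V) on D(X)={3,5,8} D(U)={4,6,9} D(V)={3,4,6,7,8}: X {3,5,8}->{3}; U {4,6,9}->{4}; V {3,4,6,7,8}->{7}
Constraint 2 (U < W) on D(U)={4} D(W)={3,5,6,7,8}: W {3,5,6,7,8}->{5,6,7,8}
Constraint 3 (U + X = W) on D(U)={4} D(X)={3} D(W)={5,6,7,8}: W {5,6,7,8}->{7}
Constraint 4 (W != X) on D(W)={7} D(X)={3}: no change
So after constraint 4: D(W) = {7}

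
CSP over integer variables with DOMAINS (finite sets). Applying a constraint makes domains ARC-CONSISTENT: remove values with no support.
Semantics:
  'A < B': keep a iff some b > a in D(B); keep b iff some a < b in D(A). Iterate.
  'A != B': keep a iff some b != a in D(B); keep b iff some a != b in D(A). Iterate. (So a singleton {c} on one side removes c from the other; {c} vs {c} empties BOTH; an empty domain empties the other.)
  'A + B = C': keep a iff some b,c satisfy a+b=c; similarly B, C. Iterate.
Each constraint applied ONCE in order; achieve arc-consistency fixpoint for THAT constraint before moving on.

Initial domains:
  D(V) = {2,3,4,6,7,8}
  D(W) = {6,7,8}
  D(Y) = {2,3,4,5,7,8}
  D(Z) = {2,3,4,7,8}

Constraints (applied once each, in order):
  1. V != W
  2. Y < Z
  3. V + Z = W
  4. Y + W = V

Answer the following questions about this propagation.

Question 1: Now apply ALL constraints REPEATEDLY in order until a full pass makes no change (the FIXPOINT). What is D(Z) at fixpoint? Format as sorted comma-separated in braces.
pass 0 (initial): D(Z)={2,3,4,7,8}
pass 1: V {2,3,4,6,7,8}->{}; W {6,7,8}->{}; Y {2,3,4,5,7,8}->{}; Z {2,3,4,7,8}->{3,4}
pass 2: Z {3,4}->{}
pass 3: no change
Fixpoint after 3 passes: D(Z) = {}

Answer: {}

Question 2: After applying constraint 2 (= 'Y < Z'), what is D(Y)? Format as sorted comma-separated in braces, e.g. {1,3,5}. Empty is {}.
Constraint 1 (V != W) on D(V)={2,3,4,6,7,8} D(W)={6,7,8}: no change
Constraint 2 (Y < Z) on D(Y)={2,3,4,5,7,8} D(Z)={2,3,4,7,8}: Y {2,3,4,5,7,8}->{2,3,4,5,7}; Z {2,3,4,7,8}->{3,4,7,8}
So after constraint 2: D(Y) = {2,3,4,5,7}

Answer: {2,3,4,5,7}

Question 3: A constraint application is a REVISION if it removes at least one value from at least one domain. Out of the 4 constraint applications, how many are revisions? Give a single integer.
Constraint 1 (V != W) on D(V)={2,3,4,6,7,8} D(W)={6,7,8}: no change => not a revision
Constraint 2 (Y < Z) on D(Y)={2,3,4,5,7,8} D(Z)={2,3,4,7,8}: Y {2,3,4,5,7,8}->{2,3,4,5,7}; Z {2,3,4,7,8}->{3,4,7,8} => REVISION
Constraint 3 (V + Z = W) on D(V)={2,3,4,6,7,8} D(Z)={3,4,7,8} D(W)={6,7,8}: V {2,3,4,6,7,8}->{2,3,4}; Z {3,4,7,8}->{3,4} => REVISION
Constraint 4 (Y + W = V) on D(Y)={2,3,4,5,7} D(W)={6,7,8} D(V)={2,3,4}: Y {2,3,4,5,7}->{}; W {6,7,8}->{}; V {2,3,4}->{} => REVISION
Total revisions = 3

Answer: 3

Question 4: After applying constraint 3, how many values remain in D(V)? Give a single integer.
Answer: 3

Derivation:
Constraint 1 (V != W) on D(V)={2,3,4,6,7,8} D(W)={6,7,8}: no change
Constraint 2 (Y < Z) on D(Y)={2,3,4,5,7,8} D(Z)={2,3,4,7,8}: Y {2,3,4,5,7,8}->{2,3,4,5,7}; Z {2,3,4,7,8}->{3,4,7,8}
Constraint 3 (V + Z = W) on D(V)={2,3,4,6,7,8} D(Z)={3,4,7,8} D(W)={6,7,8}: V {2,3,4,6,7,8}->{2,3,4}; Z {3,4,7,8}->{3,4}
So after constraint 3: D(V)={2,3,4}, size = 3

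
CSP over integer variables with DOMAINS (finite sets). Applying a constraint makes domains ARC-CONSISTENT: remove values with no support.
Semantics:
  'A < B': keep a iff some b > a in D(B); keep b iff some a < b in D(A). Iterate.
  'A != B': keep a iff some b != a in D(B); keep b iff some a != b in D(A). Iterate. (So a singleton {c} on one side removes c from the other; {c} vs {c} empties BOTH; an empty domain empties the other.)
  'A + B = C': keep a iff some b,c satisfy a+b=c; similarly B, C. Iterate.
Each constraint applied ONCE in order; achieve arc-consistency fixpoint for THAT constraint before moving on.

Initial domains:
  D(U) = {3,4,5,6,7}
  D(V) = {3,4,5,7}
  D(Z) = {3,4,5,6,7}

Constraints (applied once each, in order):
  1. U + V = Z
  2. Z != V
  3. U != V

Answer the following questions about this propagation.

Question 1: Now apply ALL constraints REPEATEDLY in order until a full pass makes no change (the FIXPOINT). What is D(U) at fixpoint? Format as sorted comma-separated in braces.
pass 0 (initial): D(U)={3,4,5,6,7}
pass 1: U {3,4,5,6,7}->{3,4}; V {3,4,5,7}->{3,4}; Z {3,4,5,6,7}->{6,7}
pass 2: no change
Fixpoint after 2 passes: D(U) = {3,4}

Answer: {3,4}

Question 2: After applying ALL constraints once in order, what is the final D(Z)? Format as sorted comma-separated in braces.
Answer: {6,7}

Derivation:
Constraint 1 (U + V = Z) on D(U)={3,4,5,6,7} D(V)={3,4,5,7} D(Z)={3,4,5,6,7}: U {3,4,5,6,7}->{3,4}; V {3,4,5,7}->{3,4}; Z {3,4,5,6,7}->{6,7}
Constraint 2 (Z != V) on D(Z)={6,7} D(V)={3,4}: no change
Constraint 3 (U != V) on D(U)={3,4} D(V)={3,4}: no change
So after all 3 constraints: D(Z) = {6,7}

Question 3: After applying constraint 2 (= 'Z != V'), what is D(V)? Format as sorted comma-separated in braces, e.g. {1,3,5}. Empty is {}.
Constraint 1 (U + V = Z) on D(U)={3,4,5,6,7} D(V)={3,4,5,7} D(Z)={3,4,5,6,7}: U {3,4,5,6,7}->{3,4}; V {3,4,5,7}->{3,4}; Z {3,4,5,6,7}->{6,7}
Constraint 2 (Z != V) on D(Z)={6,7} D(V)={3,4}: no change
So after constraint 2: D(V) = {3,4}

Answer: {3,4}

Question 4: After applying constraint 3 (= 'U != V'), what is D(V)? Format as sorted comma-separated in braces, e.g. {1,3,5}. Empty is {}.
Constraint 1 (U + V = Z) on D(U)={3,4,5,6,7} D(V)={3,4,5,7} D(Z)={3,4,5,6,7}: U {3,4,5,6,7}->{3,4}; V {3,4,5,7}->{3,4}; Z {3,4,5,6,7}->{6,7}
Constraint 2 (Z != V) on D(Z)={6,7} D(V)={3,4}: no change
Constraint 3 (U != V) on D(U)={3,4} D(V)={3,4}: no change
So after constraint 3: D(V) = {3,4}

Answer: {3,4}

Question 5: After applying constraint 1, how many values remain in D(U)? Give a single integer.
Answer: 2

Derivation:
Constraint 1 (U + V = Z) on D(U)={3,4,5,6,7} D(V)={3,4,5,7} D(Z)={3,4,5,6,7}: U {3,4,5,6,7}->{3,4}; V {3,4,5,7}->{3,4}; Z {3,4,5,6,7}->{6,7}
So after constraint 1: D(U)={3,4}, size = 2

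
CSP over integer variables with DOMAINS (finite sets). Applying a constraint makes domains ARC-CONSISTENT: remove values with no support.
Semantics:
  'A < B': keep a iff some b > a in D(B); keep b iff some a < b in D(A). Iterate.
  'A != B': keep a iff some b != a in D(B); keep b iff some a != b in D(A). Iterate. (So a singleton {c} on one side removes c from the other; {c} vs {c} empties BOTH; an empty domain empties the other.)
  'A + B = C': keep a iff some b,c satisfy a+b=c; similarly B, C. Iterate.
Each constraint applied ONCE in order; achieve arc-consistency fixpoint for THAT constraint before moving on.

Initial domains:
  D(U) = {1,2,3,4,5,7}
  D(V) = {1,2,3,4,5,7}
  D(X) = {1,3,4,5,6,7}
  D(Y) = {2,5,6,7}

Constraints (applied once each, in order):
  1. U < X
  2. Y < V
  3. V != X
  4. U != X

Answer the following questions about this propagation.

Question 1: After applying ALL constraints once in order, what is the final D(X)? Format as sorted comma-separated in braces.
Constraint 1 (U < X) on D(U)={1,2,3,4,5,7} D(X)={1,3,4,5,6,7}: U {1,2,3,4,5,7}->{1,2,3,4,5}; X {1,3,4,5,6,7}->{3,4,5,6,7}
Constraint 2 (Y < V) on D(Y)={2,5,6,7} D(V)={1,2,3,4,5,7}: Y {2,5,6,7}->{2,5,6}; V {1,2,3,4,5,7}->{3,4,5,7}
Constraint 3 (V != X) on D(V)={3,4,5,7} D(X)={3,4,5,6,7}: no change
Constraint 4 (U != X) on D(U)={1,2,3,4,5} D(X)={3,4,5,6,7}: no change
So after all 4 constraints: D(X) = {3,4,5,6,7}

Answer: {3,4,5,6,7}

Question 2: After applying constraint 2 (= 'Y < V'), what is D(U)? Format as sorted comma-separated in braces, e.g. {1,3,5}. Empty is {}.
Answer: {1,2,3,4,5}

Derivation:
Constraint 1 (U < X) on D(U)={1,2,3,4,5,7} D(X)={1,3,4,5,6,7}: U {1,2,3,4,5,7}->{1,2,3,4,5}; X {1,3,4,5,6,7}->{3,4,5,6,7}
Constraint 2 (Y < V) on D(Y)={2,5,6,7} D(V)={1,2,3,4,5,7}: Y {2,5,6,7}->{2,5,6}; V {1,2,3,4,5,7}->{3,4,5,7}
So after constraint 2: D(U) = {1,2,3,4,5}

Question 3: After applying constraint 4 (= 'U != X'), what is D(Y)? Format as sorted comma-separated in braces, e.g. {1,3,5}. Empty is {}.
Answer: {2,5,6}

Derivation:
Constraint 1 (U < X) on D(U)={1,2,3,4,5,7} D(X)={1,3,4,5,6,7}: U {1,2,3,4,5,7}->{1,2,3,4,5}; X {1,3,4,5,6,7}->{3,4,5,6,7}
Constraint 2 (Y < V) on D(Y)={2,5,6,7} D(V)={1,2,3,4,5,7}: Y {2,5,6,7}->{2,5,6}; V {1,2,3,4,5,7}->{3,4,5,7}
Constraint 3 (V != X) on D(V)={3,4,5,7} D(X)={3,4,5,6,7}: no change
Constraint 4 (U != X) on D(U)={1,2,3,4,5} D(X)={3,4,5,6,7}: no change
So after constraint 4: D(Y) = {2,5,6}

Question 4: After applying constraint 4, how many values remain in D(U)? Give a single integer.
Constraint 1 (U < X) on D(U)={1,2,3,4,5,7} D(X)={1,3,4,5,6,7}: U {1,2,3,4,5,7}->{1,2,3,4,5}; X {1,3,4,5,6,7}->{3,4,5,6,7}
Constraint 2 (Y < V) on D(Y)={2,5,6,7} D(V)={1,2,3,4,5,7}: Y {2,5,6,7}->{2,5,6}; V {1,2,3,4,5,7}->{3,4,5,7}
Constraint 3 (V != X) on D(V)={3,4,5,7} D(X)={3,4,5,6,7}: no change
Constraint 4 (U != X) on D(U)={1,2,3,4,5} D(X)={3,4,5,6,7}: no change
So after constraint 4: D(U)={1,2,3,4,5}, size = 5

Answer: 5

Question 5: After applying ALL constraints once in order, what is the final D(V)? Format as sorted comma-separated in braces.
Constraint 1 (U < X) on D(U)={1,2,3,4,5,7} D(X)={1,3,4,5,6,7}: U {1,2,3,4,5,7}->{1,2,3,4,5}; X {1,3,4,5,6,7}->{3,4,5,6,7}
Constraint 2 (Y < V) on D(Y)={2,5,6,7} D(V)={1,2,3,4,5,7}: Y {2,5,6,7}->{2,5,6}; V {1,2,3,4,5,7}->{3,4,5,7}
Constraint 3 (V != X) on D(V)={3,4,5,7} D(X)={3,4,5,6,7}: no change
Constraint 4 (U != X) on D(U)={1,2,3,4,5} D(X)={3,4,5,6,7}: no change
So after all 4 constraints: D(V) = {3,4,5,7}

Answer: {3,4,5,7}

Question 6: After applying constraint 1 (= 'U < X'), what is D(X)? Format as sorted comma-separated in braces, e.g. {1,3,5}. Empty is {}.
Constraint 1 (U < X) on D(U)={1,2,3,4,5,7} D(X)={1,3,4,5,6,7}: U {1,2,3,4,5,7}->{1,2,3,4,5}; X {1,3,4,5,6,7}->{3,4,5,6,7}
So after constraint 1: D(X) = {3,4,5,6,7}

Answer: {3,4,5,6,7}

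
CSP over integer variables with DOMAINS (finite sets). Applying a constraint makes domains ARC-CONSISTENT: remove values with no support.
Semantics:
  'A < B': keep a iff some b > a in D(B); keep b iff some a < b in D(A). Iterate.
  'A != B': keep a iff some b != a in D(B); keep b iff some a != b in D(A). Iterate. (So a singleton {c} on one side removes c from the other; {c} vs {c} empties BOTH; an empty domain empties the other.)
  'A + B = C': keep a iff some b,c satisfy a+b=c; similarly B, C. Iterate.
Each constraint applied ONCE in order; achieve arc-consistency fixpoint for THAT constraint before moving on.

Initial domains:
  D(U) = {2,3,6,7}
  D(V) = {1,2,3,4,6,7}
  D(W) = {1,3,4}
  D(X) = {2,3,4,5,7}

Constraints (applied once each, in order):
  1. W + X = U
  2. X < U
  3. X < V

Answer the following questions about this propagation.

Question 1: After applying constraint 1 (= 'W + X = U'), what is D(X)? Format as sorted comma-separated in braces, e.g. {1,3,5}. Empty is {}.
Constraint 1 (W + X = U) on D(W)={1,3,4} D(X)={2,3,4,5,7} D(U)={2,3,6,7}: X {2,3,4,5,7}->{2,3,4,5}; U {2,3,6,7}->{3,6,7}
So after constraint 1: D(X) = {2,3,4,5}

Answer: {2,3,4,5}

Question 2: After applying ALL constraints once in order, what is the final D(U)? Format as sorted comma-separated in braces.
Constraint 1 (W + X = U) on D(W)={1,3,4} D(X)={2,3,4,5,7} D(U)={2,3,6,7}: X {2,3,4,5,7}->{2,3,4,5}; U {2,3,6,7}->{3,6,7}
Constraint 2 (X < U) on D(X)={2,3,4,5} D(U)={3,6,7}: no change
Constraint 3 (X < V) on D(X)={2,3,4,5} D(V)={1,2,3,4,6,7}: V {1,2,3,4,6,7}->{3,4,6,7}
So after all 3 constraints: D(U) = {3,6,7}

Answer: {3,6,7}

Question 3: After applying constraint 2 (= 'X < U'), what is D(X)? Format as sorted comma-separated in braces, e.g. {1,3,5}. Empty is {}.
Constraint 1 (W + X = U) on D(W)={1,3,4} D(X)={2,3,4,5,7} D(U)={2,3,6,7}: X {2,3,4,5,7}->{2,3,4,5}; U {2,3,6,7}->{3,6,7}
Constraint 2 (X < U) on D(X)={2,3,4,5} D(U)={3,6,7}: no change
So after constraint 2: D(X) = {2,3,4,5}

Answer: {2,3,4,5}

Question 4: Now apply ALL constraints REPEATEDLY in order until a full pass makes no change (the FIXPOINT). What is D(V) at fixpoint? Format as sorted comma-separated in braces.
Answer: {3,4,6,7}

Derivation:
pass 0 (initial): D(V)={1,2,3,4,6,7}
pass 1: U {2,3,6,7}->{3,6,7}; V {1,2,3,4,6,7}->{3,4,6,7}; X {2,3,4,5,7}->{2,3,4,5}
pass 2: no change
Fixpoint after 2 passes: D(V) = {3,4,6,7}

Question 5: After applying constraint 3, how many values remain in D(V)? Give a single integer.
Constraint 1 (W + X = U) on D(W)={1,3,4} D(X)={2,3,4,5,7} D(U)={2,3,6,7}: X {2,3,4,5,7}->{2,3,4,5}; U {2,3,6,7}->{3,6,7}
Constraint 2 (X < U) on D(X)={2,3,4,5} D(U)={3,6,7}: no change
Constraint 3 (X < V) on D(X)={2,3,4,5} D(V)={1,2,3,4,6,7}: V {1,2,3,4,6,7}->{3,4,6,7}
So after constraint 3: D(V)={3,4,6,7}, size = 4

Answer: 4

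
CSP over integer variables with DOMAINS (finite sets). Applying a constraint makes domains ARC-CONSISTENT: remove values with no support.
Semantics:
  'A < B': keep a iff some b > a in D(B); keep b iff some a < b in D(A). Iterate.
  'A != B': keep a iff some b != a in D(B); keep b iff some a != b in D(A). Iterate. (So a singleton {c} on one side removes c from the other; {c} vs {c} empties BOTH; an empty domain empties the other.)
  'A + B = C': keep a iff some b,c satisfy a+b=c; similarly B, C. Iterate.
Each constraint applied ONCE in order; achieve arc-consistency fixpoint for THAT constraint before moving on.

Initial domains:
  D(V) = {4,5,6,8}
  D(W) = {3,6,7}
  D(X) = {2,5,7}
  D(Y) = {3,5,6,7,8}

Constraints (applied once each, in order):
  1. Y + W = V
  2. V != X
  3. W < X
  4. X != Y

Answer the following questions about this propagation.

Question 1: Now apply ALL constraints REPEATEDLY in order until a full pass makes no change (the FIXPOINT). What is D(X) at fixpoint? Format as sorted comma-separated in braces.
Answer: {5,7}

Derivation:
pass 0 (initial): D(X)={2,5,7}
pass 1: V {4,5,6,8}->{6,8}; W {3,6,7}->{3}; X {2,5,7}->{5,7}; Y {3,5,6,7,8}->{3,5}
pass 2: no change
Fixpoint after 2 passes: D(X) = {5,7}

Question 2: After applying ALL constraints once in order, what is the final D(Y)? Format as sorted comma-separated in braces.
Constraint 1 (Y + W = V) on D(Y)={3,5,6,7,8} D(W)={3,6,7} D(V)={4,5,6,8}: Y {3,5,6,7,8}->{3,5}; W {3,6,7}->{3}; V {4,5,6,8}->{6,8}
Constraint 2 (V != X) on D(V)={6,8} D(X)={2,5,7}: no change
Constraint 3 (W < X) on D(W)={3} D(X)={2,5,7}: X {2,5,7}->{5,7}
Constraint 4 (X != Y) on D(X)={5,7} D(Y)={3,5}: no change
So after all 4 constraints: D(Y) = {3,5}

Answer: {3,5}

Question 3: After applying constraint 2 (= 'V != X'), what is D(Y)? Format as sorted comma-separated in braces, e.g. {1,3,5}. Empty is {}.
Answer: {3,5}

Derivation:
Constraint 1 (Y + W = V) on D(Y)={3,5,6,7,8} D(W)={3,6,7} D(V)={4,5,6,8}: Y {3,5,6,7,8}->{3,5}; W {3,6,7}->{3}; V {4,5,6,8}->{6,8}
Constraint 2 (V != X) on D(V)={6,8} D(X)={2,5,7}: no change
So after constraint 2: D(Y) = {3,5}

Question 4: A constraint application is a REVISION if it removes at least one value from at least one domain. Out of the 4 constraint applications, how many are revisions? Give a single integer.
Constraint 1 (Y + W = V) on D(Y)={3,5,6,7,8} D(W)={3,6,7} D(V)={4,5,6,8}: Y {3,5,6,7,8}->{3,5}; W {3,6,7}->{3}; V {4,5,6,8}->{6,8} => REVISION
Constraint 2 (V != X) on D(V)={6,8} D(X)={2,5,7}: no change => not a revision
Constraint 3 (W < X) on D(W)={3} D(X)={2,5,7}: X {2,5,7}->{5,7} => REVISION
Constraint 4 (X != Y) on D(X)={5,7} D(Y)={3,5}: no change => not a revision
Total revisions = 2

Answer: 2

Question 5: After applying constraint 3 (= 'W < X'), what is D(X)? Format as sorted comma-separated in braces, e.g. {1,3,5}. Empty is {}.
Answer: {5,7}

Derivation:
Constraint 1 (Y + W = V) on D(Y)={3,5,6,7,8} D(W)={3,6,7} D(V)={4,5,6,8}: Y {3,5,6,7,8}->{3,5}; W {3,6,7}->{3}; V {4,5,6,8}->{6,8}
Constraint 2 (V != X) on D(V)={6,8} D(X)={2,5,7}: no change
Constraint 3 (W < X) on D(W)={3} D(X)={2,5,7}: X {2,5,7}->{5,7}
So after constraint 3: D(X) = {5,7}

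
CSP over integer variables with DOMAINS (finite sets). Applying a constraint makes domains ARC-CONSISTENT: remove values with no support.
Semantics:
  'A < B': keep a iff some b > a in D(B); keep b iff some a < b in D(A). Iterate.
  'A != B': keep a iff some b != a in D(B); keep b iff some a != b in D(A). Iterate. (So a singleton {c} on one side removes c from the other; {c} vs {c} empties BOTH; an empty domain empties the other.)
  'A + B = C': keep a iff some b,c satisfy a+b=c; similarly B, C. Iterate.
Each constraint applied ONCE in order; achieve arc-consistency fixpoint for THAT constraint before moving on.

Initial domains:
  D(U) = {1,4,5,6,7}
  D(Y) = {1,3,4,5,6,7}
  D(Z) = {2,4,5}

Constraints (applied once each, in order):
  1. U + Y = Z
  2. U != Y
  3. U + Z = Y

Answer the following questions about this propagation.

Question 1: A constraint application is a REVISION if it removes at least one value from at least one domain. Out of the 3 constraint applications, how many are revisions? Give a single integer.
Answer: 2

Derivation:
Constraint 1 (U + Y = Z) on D(U)={1,4,5,6,7} D(Y)={1,3,4,5,6,7} D(Z)={2,4,5}: U {1,4,5,6,7}->{1,4}; Y {1,3,4,5,6,7}->{1,3,4} => REVISION
Constraint 2 (U != Y) on D(U)={1,4} D(Y)={1,3,4}: no change => not a revision
Constraint 3 (U + Z = Y) on D(U)={1,4} D(Z)={2,4,5} D(Y)={1,3,4}: U {1,4}->{1}; Z {2,4,5}->{2}; Y {1,3,4}->{3} => REVISION
Total revisions = 2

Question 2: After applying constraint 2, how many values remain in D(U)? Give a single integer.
Answer: 2

Derivation:
Constraint 1 (U + Y = Z) on D(U)={1,4,5,6,7} D(Y)={1,3,4,5,6,7} D(Z)={2,4,5}: U {1,4,5,6,7}->{1,4}; Y {1,3,4,5,6,7}->{1,3,4}
Constraint 2 (U != Y) on D(U)={1,4} D(Y)={1,3,4}: no change
So after constraint 2: D(U)={1,4}, size = 2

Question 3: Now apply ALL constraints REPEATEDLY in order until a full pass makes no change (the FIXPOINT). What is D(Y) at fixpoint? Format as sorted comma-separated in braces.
pass 0 (initial): D(Y)={1,3,4,5,6,7}
pass 1: U {1,4,5,6,7}->{1}; Y {1,3,4,5,6,7}->{3}; Z {2,4,5}->{2}
pass 2: U {1}->{}; Y {3}->{}; Z {2}->{}
pass 3: no change
Fixpoint after 3 passes: D(Y) = {}

Answer: {}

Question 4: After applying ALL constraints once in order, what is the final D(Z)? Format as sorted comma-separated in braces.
Constraint 1 (U + Y = Z) on D(U)={1,4,5,6,7} D(Y)={1,3,4,5,6,7} D(Z)={2,4,5}: U {1,4,5,6,7}->{1,4}; Y {1,3,4,5,6,7}->{1,3,4}
Constraint 2 (U != Y) on D(U)={1,4} D(Y)={1,3,4}: no change
Constraint 3 (U + Z = Y) on D(U)={1,4} D(Z)={2,4,5} D(Y)={1,3,4}: U {1,4}->{1}; Z {2,4,5}->{2}; Y {1,3,4}->{3}
So after all 3 constraints: D(Z) = {2}

Answer: {2}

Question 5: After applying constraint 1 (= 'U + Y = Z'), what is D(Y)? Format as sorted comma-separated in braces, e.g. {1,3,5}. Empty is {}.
Constraint 1 (U + Y = Z) on D(U)={1,4,5,6,7} D(Y)={1,3,4,5,6,7} D(Z)={2,4,5}: U {1,4,5,6,7}->{1,4}; Y {1,3,4,5,6,7}->{1,3,4}
So after constraint 1: D(Y) = {1,3,4}

Answer: {1,3,4}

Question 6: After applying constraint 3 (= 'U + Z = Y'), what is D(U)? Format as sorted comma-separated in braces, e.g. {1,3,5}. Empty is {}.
Answer: {1}

Derivation:
Constraint 1 (U + Y = Z) on D(U)={1,4,5,6,7} D(Y)={1,3,4,5,6,7} D(Z)={2,4,5}: U {1,4,5,6,7}->{1,4}; Y {1,3,4,5,6,7}->{1,3,4}
Constraint 2 (U != Y) on D(U)={1,4} D(Y)={1,3,4}: no change
Constraint 3 (U + Z = Y) on D(U)={1,4} D(Z)={2,4,5} D(Y)={1,3,4}: U {1,4}->{1}; Z {2,4,5}->{2}; Y {1,3,4}->{3}
So after constraint 3: D(U) = {1}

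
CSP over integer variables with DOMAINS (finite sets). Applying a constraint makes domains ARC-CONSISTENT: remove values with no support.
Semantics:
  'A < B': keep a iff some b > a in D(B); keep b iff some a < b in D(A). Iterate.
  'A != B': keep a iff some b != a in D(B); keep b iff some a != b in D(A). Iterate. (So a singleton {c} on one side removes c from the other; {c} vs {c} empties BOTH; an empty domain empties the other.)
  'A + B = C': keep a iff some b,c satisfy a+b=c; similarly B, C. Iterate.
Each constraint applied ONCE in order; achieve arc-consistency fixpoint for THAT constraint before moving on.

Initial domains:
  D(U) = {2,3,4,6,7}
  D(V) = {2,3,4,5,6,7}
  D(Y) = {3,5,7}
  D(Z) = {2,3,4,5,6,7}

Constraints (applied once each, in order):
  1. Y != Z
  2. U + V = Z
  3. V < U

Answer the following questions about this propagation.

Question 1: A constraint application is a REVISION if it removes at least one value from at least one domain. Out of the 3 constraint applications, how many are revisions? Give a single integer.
Answer: 2

Derivation:
Constraint 1 (Y != Z) on D(Y)={3,5,7} D(Z)={2,3,4,5,6,7}: no change => not a revision
Constraint 2 (U + V = Z) on D(U)={2,3,4,6,7} D(V)={2,3,4,5,6,7} D(Z)={2,3,4,5,6,7}: U {2,3,4,6,7}->{2,3,4}; V {2,3,4,5,6,7}->{2,3,4,5}; Z {2,3,4,5,6,7}->{4,5,6,7} => REVISION
Constraint 3 (V < U) on D(V)={2,3,4,5} D(U)={2,3,4}: V {2,3,4,5}->{2,3}; U {2,3,4}->{3,4} => REVISION
Total revisions = 2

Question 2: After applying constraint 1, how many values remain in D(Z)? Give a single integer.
Answer: 6

Derivation:
Constraint 1 (Y != Z) on D(Y)={3,5,7} D(Z)={2,3,4,5,6,7}: no change
So after constraint 1: D(Z)={2,3,4,5,6,7}, size = 6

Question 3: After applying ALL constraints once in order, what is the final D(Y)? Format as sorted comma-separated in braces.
Answer: {3,5,7}

Derivation:
Constraint 1 (Y != Z) on D(Y)={3,5,7} D(Z)={2,3,4,5,6,7}: no change
Constraint 2 (U + V = Z) on D(U)={2,3,4,6,7} D(V)={2,3,4,5,6,7} D(Z)={2,3,4,5,6,7}: U {2,3,4,6,7}->{2,3,4}; V {2,3,4,5,6,7}->{2,3,4,5}; Z {2,3,4,5,6,7}->{4,5,6,7}
Constraint 3 (V < U) on D(V)={2,3,4,5} D(U)={2,3,4}: V {2,3,4,5}->{2,3}; U {2,3,4}->{3,4}
So after all 3 constraints: D(Y) = {3,5,7}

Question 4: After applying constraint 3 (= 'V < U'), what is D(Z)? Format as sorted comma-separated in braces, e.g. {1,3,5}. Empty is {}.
Constraint 1 (Y != Z) on D(Y)={3,5,7} D(Z)={2,3,4,5,6,7}: no change
Constraint 2 (U + V = Z) on D(U)={2,3,4,6,7} D(V)={2,3,4,5,6,7} D(Z)={2,3,4,5,6,7}: U {2,3,4,6,7}->{2,3,4}; V {2,3,4,5,6,7}->{2,3,4,5}; Z {2,3,4,5,6,7}->{4,5,6,7}
Constraint 3 (V < U) on D(V)={2,3,4,5} D(U)={2,3,4}: V {2,3,4,5}->{2,3}; U {2,3,4}->{3,4}
So after constraint 3: D(Z) = {4,5,6,7}

Answer: {4,5,6,7}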